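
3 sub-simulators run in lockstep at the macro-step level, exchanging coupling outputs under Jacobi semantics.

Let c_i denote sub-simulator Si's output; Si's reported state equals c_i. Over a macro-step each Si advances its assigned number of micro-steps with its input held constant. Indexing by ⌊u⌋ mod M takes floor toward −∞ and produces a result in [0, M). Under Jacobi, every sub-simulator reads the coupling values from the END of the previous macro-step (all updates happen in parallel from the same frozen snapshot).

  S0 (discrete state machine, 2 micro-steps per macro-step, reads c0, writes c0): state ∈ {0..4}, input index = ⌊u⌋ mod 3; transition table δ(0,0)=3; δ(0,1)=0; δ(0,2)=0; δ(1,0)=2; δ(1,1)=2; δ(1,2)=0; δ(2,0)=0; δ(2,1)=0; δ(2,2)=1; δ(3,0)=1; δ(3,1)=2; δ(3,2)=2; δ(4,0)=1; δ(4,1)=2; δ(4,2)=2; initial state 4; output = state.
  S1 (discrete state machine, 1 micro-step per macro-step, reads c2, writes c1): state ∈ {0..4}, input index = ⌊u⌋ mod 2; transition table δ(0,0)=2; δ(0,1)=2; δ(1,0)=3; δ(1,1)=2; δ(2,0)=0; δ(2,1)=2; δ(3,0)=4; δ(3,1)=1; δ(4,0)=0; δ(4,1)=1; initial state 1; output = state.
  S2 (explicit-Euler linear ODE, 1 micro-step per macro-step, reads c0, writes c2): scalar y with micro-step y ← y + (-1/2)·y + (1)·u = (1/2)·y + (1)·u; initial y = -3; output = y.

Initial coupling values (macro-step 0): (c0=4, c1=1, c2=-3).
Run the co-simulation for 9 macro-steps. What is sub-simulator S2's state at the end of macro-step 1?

macro 1: S0 reads c0=4 → after 2×micro: 0; S1 reads c2=-3 → after 1×micro: 2; S2 reads c0=4 → after 1×micro: 5/2 ⇒ (c0=0, c1=2, c2=5/2)
macro 2: S0 reads c0=0 → after 2×micro: 1; S1 reads c2=5/2 → after 1×micro: 0; S2 reads c0=0 → after 1×micro: 5/4 ⇒ (c0=1, c1=0, c2=5/4)
macro 3: S0 reads c0=1 → after 2×micro: 0; S1 reads c2=5/4 → after 1×micro: 2; S2 reads c0=1 → after 1×micro: 13/8 ⇒ (c0=0, c1=2, c2=13/8)
macro 4: S0 reads c0=0 → after 2×micro: 1; S1 reads c2=13/8 → after 1×micro: 2; S2 reads c0=0 → after 1×micro: 13/16 ⇒ (c0=1, c1=2, c2=13/16)
macro 5: S0 reads c0=1 → after 2×micro: 0; S1 reads c2=13/16 → after 1×micro: 0; S2 reads c0=1 → after 1×micro: 45/32 ⇒ (c0=0, c1=0, c2=45/32)
macro 6: S0 reads c0=0 → after 2×micro: 1; S1 reads c2=45/32 → after 1×micro: 2; S2 reads c0=0 → after 1×micro: 45/64 ⇒ (c0=1, c1=2, c2=45/64)
macro 7: S0 reads c0=1 → after 2×micro: 0; S1 reads c2=45/64 → after 1×micro: 0; S2 reads c0=1 → after 1×micro: 173/128 ⇒ (c0=0, c1=0, c2=173/128)
macro 8: S0 reads c0=0 → after 2×micro: 1; S1 reads c2=173/128 → after 1×micro: 2; S2 reads c0=0 → after 1×micro: 173/256 ⇒ (c0=1, c1=2, c2=173/256)
macro 9: S0 reads c0=1 → after 2×micro: 0; S1 reads c2=173/256 → after 1×micro: 0; S2 reads c0=1 → after 1×micro: 685/512 ⇒ (c0=0, c1=0, c2=685/512)

S2 state at macro-step 1 = 5/2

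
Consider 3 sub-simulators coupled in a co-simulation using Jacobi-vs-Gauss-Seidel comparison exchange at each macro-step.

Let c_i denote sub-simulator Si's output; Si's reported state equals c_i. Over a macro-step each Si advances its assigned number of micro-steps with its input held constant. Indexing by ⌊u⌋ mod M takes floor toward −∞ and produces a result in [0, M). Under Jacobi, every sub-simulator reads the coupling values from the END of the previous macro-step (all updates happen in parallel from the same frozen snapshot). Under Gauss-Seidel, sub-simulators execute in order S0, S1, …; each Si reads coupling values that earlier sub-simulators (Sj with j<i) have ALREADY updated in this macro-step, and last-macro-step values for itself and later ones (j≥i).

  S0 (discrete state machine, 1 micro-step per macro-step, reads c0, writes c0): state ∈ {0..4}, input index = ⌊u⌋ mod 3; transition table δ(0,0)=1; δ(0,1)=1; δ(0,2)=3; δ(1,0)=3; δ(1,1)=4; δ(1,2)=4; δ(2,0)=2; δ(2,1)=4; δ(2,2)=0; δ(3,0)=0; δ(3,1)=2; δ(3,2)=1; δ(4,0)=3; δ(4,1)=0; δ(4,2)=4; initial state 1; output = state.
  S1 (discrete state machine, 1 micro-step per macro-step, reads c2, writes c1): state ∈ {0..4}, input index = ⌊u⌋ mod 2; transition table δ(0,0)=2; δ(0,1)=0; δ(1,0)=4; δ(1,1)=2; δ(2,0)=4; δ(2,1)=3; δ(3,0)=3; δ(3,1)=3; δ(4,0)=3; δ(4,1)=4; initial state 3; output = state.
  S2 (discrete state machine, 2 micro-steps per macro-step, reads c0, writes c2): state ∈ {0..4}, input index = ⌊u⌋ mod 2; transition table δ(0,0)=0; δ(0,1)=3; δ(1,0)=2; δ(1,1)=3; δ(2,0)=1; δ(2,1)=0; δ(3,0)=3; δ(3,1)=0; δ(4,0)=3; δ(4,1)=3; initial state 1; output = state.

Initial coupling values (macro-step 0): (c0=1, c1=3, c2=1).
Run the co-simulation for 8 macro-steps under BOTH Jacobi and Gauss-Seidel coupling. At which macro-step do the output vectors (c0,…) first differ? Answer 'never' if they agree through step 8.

first divergence at macro-step: 1

[Jacobi] macro 1: S0 reads c0=1 → after 1×micro: 4; S1 reads c2=1 → after 1×micro: 3; S2 reads c0=1 → after 2×micro: 0 ⇒ (c0=4, c1=3, c2=0)
[Jacobi] macro 2: S0 reads c0=4 → after 1×micro: 0; S1 reads c2=0 → after 1×micro: 3; S2 reads c0=4 → after 2×micro: 0 ⇒ (c0=0, c1=3, c2=0)
[Jacobi] macro 3: S0 reads c0=0 → after 1×micro: 1; S1 reads c2=0 → after 1×micro: 3; S2 reads c0=0 → after 2×micro: 0 ⇒ (c0=1, c1=3, c2=0)
[Jacobi] macro 4: S0 reads c0=1 → after 1×micro: 4; S1 reads c2=0 → after 1×micro: 3; S2 reads c0=1 → after 2×micro: 0 ⇒ (c0=4, c1=3, c2=0)
[Jacobi] macro 5: S0 reads c0=4 → after 1×micro: 0; S1 reads c2=0 → after 1×micro: 3; S2 reads c0=4 → after 2×micro: 0 ⇒ (c0=0, c1=3, c2=0)
[Jacobi] macro 6: S0 reads c0=0 → after 1×micro: 1; S1 reads c2=0 → after 1×micro: 3; S2 reads c0=0 → after 2×micro: 0 ⇒ (c0=1, c1=3, c2=0)
[Jacobi] macro 7: S0 reads c0=1 → after 1×micro: 4; S1 reads c2=0 → after 1×micro: 3; S2 reads c0=1 → after 2×micro: 0 ⇒ (c0=4, c1=3, c2=0)
[Jacobi] macro 8: S0 reads c0=4 → after 1×micro: 0; S1 reads c2=0 → after 1×micro: 3; S2 reads c0=4 → after 2×micro: 0 ⇒ (c0=0, c1=3, c2=0)
[Gauss-Seidel] macro 1: S0 reads c0=1 → after 1×micro: 4; S1 reads c2=1 → after 1×micro: 3; S2 reads c0=4 → after 2×micro: 1 ⇒ (c0=4, c1=3, c2=1)
[Gauss-Seidel] macro 2: S0 reads c0=4 → after 1×micro: 0; S1 reads c2=1 → after 1×micro: 3; S2 reads c0=0 → after 2×micro: 1 ⇒ (c0=0, c1=3, c2=1)
[Gauss-Seidel] macro 3: S0 reads c0=0 → after 1×micro: 1; S1 reads c2=1 → after 1×micro: 3; S2 reads c0=1 → after 2×micro: 0 ⇒ (c0=1, c1=3, c2=0)
[Gauss-Seidel] macro 4: S0 reads c0=1 → after 1×micro: 4; S1 reads c2=0 → after 1×micro: 3; S2 reads c0=4 → after 2×micro: 0 ⇒ (c0=4, c1=3, c2=0)
[Gauss-Seidel] macro 5: S0 reads c0=4 → after 1×micro: 0; S1 reads c2=0 → after 1×micro: 3; S2 reads c0=0 → after 2×micro: 0 ⇒ (c0=0, c1=3, c2=0)
[Gauss-Seidel] macro 6: S0 reads c0=0 → after 1×micro: 1; S1 reads c2=0 → after 1×micro: 3; S2 reads c0=1 → after 2×micro: 0 ⇒ (c0=1, c1=3, c2=0)
[Gauss-Seidel] macro 7: S0 reads c0=1 → after 1×micro: 4; S1 reads c2=0 → after 1×micro: 3; S2 reads c0=4 → after 2×micro: 0 ⇒ (c0=4, c1=3, c2=0)
[Gauss-Seidel] macro 8: S0 reads c0=4 → after 1×micro: 0; S1 reads c2=0 → after 1×micro: 3; S2 reads c0=0 → after 2×micro: 0 ⇒ (c0=0, c1=3, c2=0)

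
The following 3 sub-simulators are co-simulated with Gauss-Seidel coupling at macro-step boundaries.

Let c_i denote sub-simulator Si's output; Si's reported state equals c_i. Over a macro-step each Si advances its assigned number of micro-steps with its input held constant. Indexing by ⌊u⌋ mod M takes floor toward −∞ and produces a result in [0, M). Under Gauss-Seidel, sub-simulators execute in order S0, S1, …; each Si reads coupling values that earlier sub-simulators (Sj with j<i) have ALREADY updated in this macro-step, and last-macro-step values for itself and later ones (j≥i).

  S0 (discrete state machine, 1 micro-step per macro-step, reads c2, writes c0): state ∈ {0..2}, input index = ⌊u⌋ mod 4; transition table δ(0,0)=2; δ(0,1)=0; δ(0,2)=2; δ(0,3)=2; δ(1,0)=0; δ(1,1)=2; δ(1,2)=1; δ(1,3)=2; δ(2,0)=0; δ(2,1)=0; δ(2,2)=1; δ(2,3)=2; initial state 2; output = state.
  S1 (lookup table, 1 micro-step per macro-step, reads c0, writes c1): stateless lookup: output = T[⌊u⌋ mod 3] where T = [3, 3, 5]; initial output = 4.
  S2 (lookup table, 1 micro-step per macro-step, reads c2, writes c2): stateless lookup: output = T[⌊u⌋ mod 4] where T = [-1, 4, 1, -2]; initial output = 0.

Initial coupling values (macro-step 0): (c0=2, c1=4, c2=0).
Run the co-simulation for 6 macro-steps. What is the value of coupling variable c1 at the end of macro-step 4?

c1 at macro-step 4 = 5

macro 1: S0 reads c2=0 → after 1×micro: 0; S1 reads c0=0 → after 1×micro: 3; S2 reads c2=0 → after 1×micro: -1 ⇒ (c0=0, c1=3, c2=-1)
macro 2: S0 reads c2=-1 → after 1×micro: 2; S1 reads c0=2 → after 1×micro: 5; S2 reads c2=-1 → after 1×micro: -2 ⇒ (c0=2, c1=5, c2=-2)
macro 3: S0 reads c2=-2 → after 1×micro: 1; S1 reads c0=1 → after 1×micro: 3; S2 reads c2=-2 → after 1×micro: 1 ⇒ (c0=1, c1=3, c2=1)
macro 4: S0 reads c2=1 → after 1×micro: 2; S1 reads c0=2 → after 1×micro: 5; S2 reads c2=1 → after 1×micro: 4 ⇒ (c0=2, c1=5, c2=4)
macro 5: S0 reads c2=4 → after 1×micro: 0; S1 reads c0=0 → after 1×micro: 3; S2 reads c2=4 → after 1×micro: -1 ⇒ (c0=0, c1=3, c2=-1)
macro 6: S0 reads c2=-1 → after 1×micro: 2; S1 reads c0=2 → after 1×micro: 5; S2 reads c2=-1 → after 1×micro: -2 ⇒ (c0=2, c1=5, c2=-2)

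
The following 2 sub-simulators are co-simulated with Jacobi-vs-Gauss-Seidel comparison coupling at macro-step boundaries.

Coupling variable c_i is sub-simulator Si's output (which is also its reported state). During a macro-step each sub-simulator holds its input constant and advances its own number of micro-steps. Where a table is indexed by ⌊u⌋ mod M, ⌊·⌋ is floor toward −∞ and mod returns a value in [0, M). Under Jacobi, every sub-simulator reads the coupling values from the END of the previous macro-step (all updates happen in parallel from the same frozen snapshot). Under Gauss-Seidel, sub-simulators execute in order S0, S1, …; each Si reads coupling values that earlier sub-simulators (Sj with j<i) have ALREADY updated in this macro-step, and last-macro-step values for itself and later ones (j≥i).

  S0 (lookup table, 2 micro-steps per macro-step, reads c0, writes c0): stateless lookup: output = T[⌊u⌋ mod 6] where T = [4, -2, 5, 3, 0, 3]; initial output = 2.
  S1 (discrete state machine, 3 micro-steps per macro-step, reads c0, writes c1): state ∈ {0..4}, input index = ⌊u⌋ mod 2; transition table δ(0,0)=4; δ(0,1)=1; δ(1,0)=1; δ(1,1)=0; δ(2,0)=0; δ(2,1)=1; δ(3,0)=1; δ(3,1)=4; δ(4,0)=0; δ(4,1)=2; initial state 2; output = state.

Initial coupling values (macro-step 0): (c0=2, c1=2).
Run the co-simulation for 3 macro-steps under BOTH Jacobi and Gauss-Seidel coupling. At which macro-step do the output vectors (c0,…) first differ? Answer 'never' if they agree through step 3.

first divergence at macro-step: 1

[Jacobi] macro 1: S0 reads c0=2 → after 2×micro: 5; S1 reads c0=2 → after 3×micro: 0 ⇒ (c0=5, c1=0)
[Jacobi] macro 2: S0 reads c0=5 → after 2×micro: 3; S1 reads c0=5 → after 3×micro: 1 ⇒ (c0=3, c1=1)
[Jacobi] macro 3: S0 reads c0=3 → after 2×micro: 3; S1 reads c0=3 → after 3×micro: 0 ⇒ (c0=3, c1=0)
[Gauss-Seidel] macro 1: S0 reads c0=2 → after 2×micro: 5; S1 reads c0=5 → after 3×micro: 1 ⇒ (c0=5, c1=1)
[Gauss-Seidel] macro 2: S0 reads c0=5 → after 2×micro: 3; S1 reads c0=3 → after 3×micro: 0 ⇒ (c0=3, c1=0)
[Gauss-Seidel] macro 3: S0 reads c0=3 → after 2×micro: 3; S1 reads c0=3 → after 3×micro: 1 ⇒ (c0=3, c1=1)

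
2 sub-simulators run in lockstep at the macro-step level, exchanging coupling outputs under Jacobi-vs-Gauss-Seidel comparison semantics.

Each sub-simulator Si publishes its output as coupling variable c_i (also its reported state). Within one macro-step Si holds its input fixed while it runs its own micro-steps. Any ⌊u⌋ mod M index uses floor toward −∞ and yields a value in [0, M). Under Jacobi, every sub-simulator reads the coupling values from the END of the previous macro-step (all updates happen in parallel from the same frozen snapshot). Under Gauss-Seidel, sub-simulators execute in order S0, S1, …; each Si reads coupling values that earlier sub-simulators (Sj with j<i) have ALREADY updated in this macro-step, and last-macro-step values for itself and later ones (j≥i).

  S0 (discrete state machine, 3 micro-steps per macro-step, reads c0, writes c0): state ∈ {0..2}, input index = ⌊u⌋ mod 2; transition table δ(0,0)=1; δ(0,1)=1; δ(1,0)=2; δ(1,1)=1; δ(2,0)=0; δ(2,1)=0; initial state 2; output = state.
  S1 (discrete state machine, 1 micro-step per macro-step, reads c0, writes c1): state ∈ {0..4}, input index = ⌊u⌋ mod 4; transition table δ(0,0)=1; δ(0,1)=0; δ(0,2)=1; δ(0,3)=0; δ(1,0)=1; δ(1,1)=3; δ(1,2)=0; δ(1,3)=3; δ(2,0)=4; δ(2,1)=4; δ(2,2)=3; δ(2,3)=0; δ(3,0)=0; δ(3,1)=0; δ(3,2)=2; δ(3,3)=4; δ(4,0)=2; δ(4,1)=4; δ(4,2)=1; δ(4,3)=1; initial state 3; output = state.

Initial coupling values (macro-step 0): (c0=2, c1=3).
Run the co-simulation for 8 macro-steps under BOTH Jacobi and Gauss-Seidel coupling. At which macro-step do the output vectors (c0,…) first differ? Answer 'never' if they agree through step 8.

[Jacobi] macro 1: S0 reads c0=2 → after 3×micro: 2; S1 reads c0=2 → after 1×micro: 2 ⇒ (c0=2, c1=2)
[Jacobi] macro 2: S0 reads c0=2 → after 3×micro: 2; S1 reads c0=2 → after 1×micro: 3 ⇒ (c0=2, c1=3)
[Jacobi] macro 3: S0 reads c0=2 → after 3×micro: 2; S1 reads c0=2 → after 1×micro: 2 ⇒ (c0=2, c1=2)
[Jacobi] macro 4: S0 reads c0=2 → after 3×micro: 2; S1 reads c0=2 → after 1×micro: 3 ⇒ (c0=2, c1=3)
[Jacobi] macro 5: S0 reads c0=2 → after 3×micro: 2; S1 reads c0=2 → after 1×micro: 2 ⇒ (c0=2, c1=2)
[Jacobi] macro 6: S0 reads c0=2 → after 3×micro: 2; S1 reads c0=2 → after 1×micro: 3 ⇒ (c0=2, c1=3)
[Jacobi] macro 7: S0 reads c0=2 → after 3×micro: 2; S1 reads c0=2 → after 1×micro: 2 ⇒ (c0=2, c1=2)
[Jacobi] macro 8: S0 reads c0=2 → after 3×micro: 2; S1 reads c0=2 → after 1×micro: 3 ⇒ (c0=2, c1=3)
[Gauss-Seidel] macro 1: S0 reads c0=2 → after 3×micro: 2; S1 reads c0=2 → after 1×micro: 2 ⇒ (c0=2, c1=2)
[Gauss-Seidel] macro 2: S0 reads c0=2 → after 3×micro: 2; S1 reads c0=2 → after 1×micro: 3 ⇒ (c0=2, c1=3)
[Gauss-Seidel] macro 3: S0 reads c0=2 → after 3×micro: 2; S1 reads c0=2 → after 1×micro: 2 ⇒ (c0=2, c1=2)
[Gauss-Seidel] macro 4: S0 reads c0=2 → after 3×micro: 2; S1 reads c0=2 → after 1×micro: 3 ⇒ (c0=2, c1=3)
[Gauss-Seidel] macro 5: S0 reads c0=2 → after 3×micro: 2; S1 reads c0=2 → after 1×micro: 2 ⇒ (c0=2, c1=2)
[Gauss-Seidel] macro 6: S0 reads c0=2 → after 3×micro: 2; S1 reads c0=2 → after 1×micro: 3 ⇒ (c0=2, c1=3)
[Gauss-Seidel] macro 7: S0 reads c0=2 → after 3×micro: 2; S1 reads c0=2 → after 1×micro: 2 ⇒ (c0=2, c1=2)
[Gauss-Seidel] macro 8: S0 reads c0=2 → after 3×micro: 2; S1 reads c0=2 → after 1×micro: 3 ⇒ (c0=2, c1=3)

first divergence at macro-step: never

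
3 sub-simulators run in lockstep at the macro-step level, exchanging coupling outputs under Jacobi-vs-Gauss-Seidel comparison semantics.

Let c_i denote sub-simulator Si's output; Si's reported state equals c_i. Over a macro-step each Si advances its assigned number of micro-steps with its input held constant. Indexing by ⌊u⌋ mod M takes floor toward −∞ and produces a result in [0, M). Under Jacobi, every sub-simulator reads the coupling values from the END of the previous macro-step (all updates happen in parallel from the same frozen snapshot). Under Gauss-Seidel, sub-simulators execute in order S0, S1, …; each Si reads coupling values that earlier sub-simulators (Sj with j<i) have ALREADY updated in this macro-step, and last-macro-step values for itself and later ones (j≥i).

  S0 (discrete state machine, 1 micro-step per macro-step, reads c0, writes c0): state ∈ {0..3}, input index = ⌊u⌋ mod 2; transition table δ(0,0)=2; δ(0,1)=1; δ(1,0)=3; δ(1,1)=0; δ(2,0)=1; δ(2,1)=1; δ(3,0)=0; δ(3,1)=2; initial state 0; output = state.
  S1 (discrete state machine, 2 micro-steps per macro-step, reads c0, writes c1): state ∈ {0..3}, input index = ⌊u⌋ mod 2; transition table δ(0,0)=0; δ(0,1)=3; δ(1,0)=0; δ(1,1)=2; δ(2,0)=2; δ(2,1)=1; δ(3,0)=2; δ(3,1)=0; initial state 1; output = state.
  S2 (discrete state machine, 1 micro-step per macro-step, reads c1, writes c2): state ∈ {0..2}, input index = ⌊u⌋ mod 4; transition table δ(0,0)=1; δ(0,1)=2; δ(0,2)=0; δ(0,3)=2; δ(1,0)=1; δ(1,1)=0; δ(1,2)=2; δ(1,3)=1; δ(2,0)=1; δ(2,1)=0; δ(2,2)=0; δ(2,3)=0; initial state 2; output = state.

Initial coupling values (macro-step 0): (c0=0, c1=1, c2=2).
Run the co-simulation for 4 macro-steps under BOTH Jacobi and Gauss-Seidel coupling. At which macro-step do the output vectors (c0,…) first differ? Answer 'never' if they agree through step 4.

first divergence at macro-step: 1

[Jacobi] macro 1: S0 reads c0=0 → after 1×micro: 2; S1 reads c0=0 → after 2×micro: 0; S2 reads c1=1 → after 1×micro: 0 ⇒ (c0=2, c1=0, c2=0)
[Jacobi] macro 2: S0 reads c0=2 → after 1×micro: 1; S1 reads c0=2 → after 2×micro: 0; S2 reads c1=0 → after 1×micro: 1 ⇒ (c0=1, c1=0, c2=1)
[Jacobi] macro 3: S0 reads c0=1 → after 1×micro: 0; S1 reads c0=1 → after 2×micro: 0; S2 reads c1=0 → after 1×micro: 1 ⇒ (c0=0, c1=0, c2=1)
[Jacobi] macro 4: S0 reads c0=0 → after 1×micro: 2; S1 reads c0=0 → after 2×micro: 0; S2 reads c1=0 → after 1×micro: 1 ⇒ (c0=2, c1=0, c2=1)
[Gauss-Seidel] macro 1: S0 reads c0=0 → after 1×micro: 2; S1 reads c0=2 → after 2×micro: 0; S2 reads c1=0 → after 1×micro: 1 ⇒ (c0=2, c1=0, c2=1)
[Gauss-Seidel] macro 2: S0 reads c0=2 → after 1×micro: 1; S1 reads c0=1 → after 2×micro: 0; S2 reads c1=0 → after 1×micro: 1 ⇒ (c0=1, c1=0, c2=1)
[Gauss-Seidel] macro 3: S0 reads c0=1 → after 1×micro: 0; S1 reads c0=0 → after 2×micro: 0; S2 reads c1=0 → after 1×micro: 1 ⇒ (c0=0, c1=0, c2=1)
[Gauss-Seidel] macro 4: S0 reads c0=0 → after 1×micro: 2; S1 reads c0=2 → after 2×micro: 0; S2 reads c1=0 → after 1×micro: 1 ⇒ (c0=2, c1=0, c2=1)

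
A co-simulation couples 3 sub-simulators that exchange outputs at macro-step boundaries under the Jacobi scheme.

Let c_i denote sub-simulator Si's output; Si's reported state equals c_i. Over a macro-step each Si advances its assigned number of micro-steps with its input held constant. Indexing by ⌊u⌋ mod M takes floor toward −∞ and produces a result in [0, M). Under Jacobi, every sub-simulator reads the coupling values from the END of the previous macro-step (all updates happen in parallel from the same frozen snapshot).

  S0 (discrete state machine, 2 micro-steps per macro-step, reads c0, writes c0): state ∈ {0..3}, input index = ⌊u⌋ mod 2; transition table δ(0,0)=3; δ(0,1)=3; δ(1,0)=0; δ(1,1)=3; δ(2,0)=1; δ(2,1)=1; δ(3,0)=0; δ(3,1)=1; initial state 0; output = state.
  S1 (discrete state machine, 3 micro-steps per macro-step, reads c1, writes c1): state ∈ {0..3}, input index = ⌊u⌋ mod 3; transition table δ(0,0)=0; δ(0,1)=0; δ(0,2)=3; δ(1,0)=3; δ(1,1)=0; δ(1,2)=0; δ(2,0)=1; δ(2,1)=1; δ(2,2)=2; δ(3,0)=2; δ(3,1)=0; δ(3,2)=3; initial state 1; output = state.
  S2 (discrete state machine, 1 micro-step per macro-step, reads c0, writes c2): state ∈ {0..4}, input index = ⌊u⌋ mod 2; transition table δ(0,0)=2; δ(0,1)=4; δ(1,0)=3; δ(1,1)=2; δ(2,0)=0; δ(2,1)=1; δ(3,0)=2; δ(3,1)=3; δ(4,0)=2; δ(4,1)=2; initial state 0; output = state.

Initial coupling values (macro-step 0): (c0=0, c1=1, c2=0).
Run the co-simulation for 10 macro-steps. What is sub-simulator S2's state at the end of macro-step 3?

S2 state at macro-step 3 = 2

macro 1: S0 reads c0=0 → after 2×micro: 0; S1 reads c1=1 → after 3×micro: 0; S2 reads c0=0 → after 1×micro: 2 ⇒ (c0=0, c1=0, c2=2)
macro 2: S0 reads c0=0 → after 2×micro: 0; S1 reads c1=0 → after 3×micro: 0; S2 reads c0=0 → after 1×micro: 0 ⇒ (c0=0, c1=0, c2=0)
macro 3: S0 reads c0=0 → after 2×micro: 0; S1 reads c1=0 → after 3×micro: 0; S2 reads c0=0 → after 1×micro: 2 ⇒ (c0=0, c1=0, c2=2)
macro 4: S0 reads c0=0 → after 2×micro: 0; S1 reads c1=0 → after 3×micro: 0; S2 reads c0=0 → after 1×micro: 0 ⇒ (c0=0, c1=0, c2=0)
macro 5: S0 reads c0=0 → after 2×micro: 0; S1 reads c1=0 → after 3×micro: 0; S2 reads c0=0 → after 1×micro: 2 ⇒ (c0=0, c1=0, c2=2)
macro 6: S0 reads c0=0 → after 2×micro: 0; S1 reads c1=0 → after 3×micro: 0; S2 reads c0=0 → after 1×micro: 0 ⇒ (c0=0, c1=0, c2=0)
macro 7: S0 reads c0=0 → after 2×micro: 0; S1 reads c1=0 → after 3×micro: 0; S2 reads c0=0 → after 1×micro: 2 ⇒ (c0=0, c1=0, c2=2)
macro 8: S0 reads c0=0 → after 2×micro: 0; S1 reads c1=0 → after 3×micro: 0; S2 reads c0=0 → after 1×micro: 0 ⇒ (c0=0, c1=0, c2=0)
macro 9: S0 reads c0=0 → after 2×micro: 0; S1 reads c1=0 → after 3×micro: 0; S2 reads c0=0 → after 1×micro: 2 ⇒ (c0=0, c1=0, c2=2)
macro 10: S0 reads c0=0 → after 2×micro: 0; S1 reads c1=0 → after 3×micro: 0; S2 reads c0=0 → after 1×micro: 0 ⇒ (c0=0, c1=0, c2=0)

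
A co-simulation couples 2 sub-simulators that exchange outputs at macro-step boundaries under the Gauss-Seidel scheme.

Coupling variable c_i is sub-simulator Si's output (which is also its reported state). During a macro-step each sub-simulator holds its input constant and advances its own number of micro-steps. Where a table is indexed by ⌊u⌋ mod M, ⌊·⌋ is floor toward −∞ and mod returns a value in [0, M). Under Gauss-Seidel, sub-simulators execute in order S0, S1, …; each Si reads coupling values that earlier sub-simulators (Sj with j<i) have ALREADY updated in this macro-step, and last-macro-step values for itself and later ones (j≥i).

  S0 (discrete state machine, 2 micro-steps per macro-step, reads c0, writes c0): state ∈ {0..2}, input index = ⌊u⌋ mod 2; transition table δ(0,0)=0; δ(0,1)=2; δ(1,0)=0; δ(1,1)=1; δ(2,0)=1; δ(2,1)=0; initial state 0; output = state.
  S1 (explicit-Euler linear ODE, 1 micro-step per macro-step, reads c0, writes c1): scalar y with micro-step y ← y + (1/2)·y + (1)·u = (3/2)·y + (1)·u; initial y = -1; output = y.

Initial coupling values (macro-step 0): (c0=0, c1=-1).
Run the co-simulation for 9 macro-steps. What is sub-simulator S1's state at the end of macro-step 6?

S1 state at macro-step 6 = -729/64

macro 1: S0 reads c0=0 → after 2×micro: 0; S1 reads c0=0 → after 1×micro: -3/2 ⇒ (c0=0, c1=-3/2)
macro 2: S0 reads c0=0 → after 2×micro: 0; S1 reads c0=0 → after 1×micro: -9/4 ⇒ (c0=0, c1=-9/4)
macro 3: S0 reads c0=0 → after 2×micro: 0; S1 reads c0=0 → after 1×micro: -27/8 ⇒ (c0=0, c1=-27/8)
macro 4: S0 reads c0=0 → after 2×micro: 0; S1 reads c0=0 → after 1×micro: -81/16 ⇒ (c0=0, c1=-81/16)
macro 5: S0 reads c0=0 → after 2×micro: 0; S1 reads c0=0 → after 1×micro: -243/32 ⇒ (c0=0, c1=-243/32)
macro 6: S0 reads c0=0 → after 2×micro: 0; S1 reads c0=0 → after 1×micro: -729/64 ⇒ (c0=0, c1=-729/64)
macro 7: S0 reads c0=0 → after 2×micro: 0; S1 reads c0=0 → after 1×micro: -2187/128 ⇒ (c0=0, c1=-2187/128)
macro 8: S0 reads c0=0 → after 2×micro: 0; S1 reads c0=0 → after 1×micro: -6561/256 ⇒ (c0=0, c1=-6561/256)
macro 9: S0 reads c0=0 → after 2×micro: 0; S1 reads c0=0 → after 1×micro: -19683/512 ⇒ (c0=0, c1=-19683/512)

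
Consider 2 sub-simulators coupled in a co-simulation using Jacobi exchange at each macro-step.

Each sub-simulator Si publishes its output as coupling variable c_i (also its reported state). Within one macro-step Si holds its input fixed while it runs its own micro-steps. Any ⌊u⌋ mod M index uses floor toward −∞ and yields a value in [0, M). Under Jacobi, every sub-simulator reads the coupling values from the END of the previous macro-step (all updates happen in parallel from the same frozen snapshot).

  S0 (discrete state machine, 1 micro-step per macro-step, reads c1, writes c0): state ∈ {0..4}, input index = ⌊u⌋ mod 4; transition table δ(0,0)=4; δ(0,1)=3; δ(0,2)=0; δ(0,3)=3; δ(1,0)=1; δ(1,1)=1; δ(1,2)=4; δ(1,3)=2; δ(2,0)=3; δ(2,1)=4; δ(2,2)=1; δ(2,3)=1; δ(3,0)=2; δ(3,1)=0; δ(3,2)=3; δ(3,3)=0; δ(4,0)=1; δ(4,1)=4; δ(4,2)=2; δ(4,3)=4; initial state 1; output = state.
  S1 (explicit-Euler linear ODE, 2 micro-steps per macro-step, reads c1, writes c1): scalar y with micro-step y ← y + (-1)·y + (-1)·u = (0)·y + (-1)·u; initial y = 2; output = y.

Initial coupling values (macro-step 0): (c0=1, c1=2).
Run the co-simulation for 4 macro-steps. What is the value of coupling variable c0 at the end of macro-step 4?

macro 1: S0 reads c1=2 → after 1×micro: 4; S1 reads c1=2 → after 2×micro: -2 ⇒ (c0=4, c1=-2)
macro 2: S0 reads c1=-2 → after 1×micro: 2; S1 reads c1=-2 → after 2×micro: 2 ⇒ (c0=2, c1=2)
macro 3: S0 reads c1=2 → after 1×micro: 1; S1 reads c1=2 → after 2×micro: -2 ⇒ (c0=1, c1=-2)
macro 4: S0 reads c1=-2 → after 1×micro: 4; S1 reads c1=-2 → after 2×micro: 2 ⇒ (c0=4, c1=2)

c0 at macro-step 4 = 4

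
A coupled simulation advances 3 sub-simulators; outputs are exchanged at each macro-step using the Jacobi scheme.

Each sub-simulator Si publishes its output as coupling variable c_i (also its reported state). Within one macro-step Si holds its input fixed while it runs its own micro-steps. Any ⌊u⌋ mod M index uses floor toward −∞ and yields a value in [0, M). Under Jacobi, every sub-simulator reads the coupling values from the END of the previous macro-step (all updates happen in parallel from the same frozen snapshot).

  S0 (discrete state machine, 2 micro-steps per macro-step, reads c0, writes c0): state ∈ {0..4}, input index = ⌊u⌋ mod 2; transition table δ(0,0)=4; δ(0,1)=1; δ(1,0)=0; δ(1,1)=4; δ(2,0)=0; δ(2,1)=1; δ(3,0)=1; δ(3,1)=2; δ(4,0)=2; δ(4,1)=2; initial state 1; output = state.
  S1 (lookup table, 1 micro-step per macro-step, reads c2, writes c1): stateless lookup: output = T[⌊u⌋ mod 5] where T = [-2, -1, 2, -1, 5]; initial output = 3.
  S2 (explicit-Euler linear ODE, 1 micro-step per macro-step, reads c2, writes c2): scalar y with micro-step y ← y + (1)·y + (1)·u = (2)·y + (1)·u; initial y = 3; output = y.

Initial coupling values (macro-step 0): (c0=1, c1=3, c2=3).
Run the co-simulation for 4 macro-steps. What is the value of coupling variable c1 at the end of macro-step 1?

c1 at macro-step 1 = -1

macro 1: S0 reads c0=1 → after 2×micro: 2; S1 reads c2=3 → after 1×micro: -1; S2 reads c2=3 → after 1×micro: 9 ⇒ (c0=2, c1=-1, c2=9)
macro 2: S0 reads c0=2 → after 2×micro: 4; S1 reads c2=9 → after 1×micro: 5; S2 reads c2=9 → after 1×micro: 27 ⇒ (c0=4, c1=5, c2=27)
macro 3: S0 reads c0=4 → after 2×micro: 0; S1 reads c2=27 → after 1×micro: 2; S2 reads c2=27 → after 1×micro: 81 ⇒ (c0=0, c1=2, c2=81)
macro 4: S0 reads c0=0 → after 2×micro: 2; S1 reads c2=81 → after 1×micro: -1; S2 reads c2=81 → after 1×micro: 243 ⇒ (c0=2, c1=-1, c2=243)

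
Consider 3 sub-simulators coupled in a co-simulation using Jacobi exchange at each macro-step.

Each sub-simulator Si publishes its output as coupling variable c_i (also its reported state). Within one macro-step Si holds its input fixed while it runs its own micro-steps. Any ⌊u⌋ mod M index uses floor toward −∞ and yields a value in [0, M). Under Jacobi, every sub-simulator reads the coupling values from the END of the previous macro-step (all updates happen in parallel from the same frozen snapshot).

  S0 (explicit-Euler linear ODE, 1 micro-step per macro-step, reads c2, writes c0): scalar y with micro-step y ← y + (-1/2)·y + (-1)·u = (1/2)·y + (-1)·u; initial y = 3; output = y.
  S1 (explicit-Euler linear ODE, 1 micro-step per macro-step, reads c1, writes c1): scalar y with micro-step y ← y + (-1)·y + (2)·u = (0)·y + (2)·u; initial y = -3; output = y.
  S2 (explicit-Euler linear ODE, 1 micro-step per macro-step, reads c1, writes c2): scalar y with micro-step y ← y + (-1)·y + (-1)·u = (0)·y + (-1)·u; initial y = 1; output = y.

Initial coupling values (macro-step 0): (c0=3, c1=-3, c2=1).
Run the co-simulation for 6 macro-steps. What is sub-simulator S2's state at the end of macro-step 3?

macro 1: S0 reads c2=1 → after 1×micro: 1/2; S1 reads c1=-3 → after 1×micro: -6; S2 reads c1=-3 → after 1×micro: 3 ⇒ (c0=1/2, c1=-6, c2=3)
macro 2: S0 reads c2=3 → after 1×micro: -11/4; S1 reads c1=-6 → after 1×micro: -12; S2 reads c1=-6 → after 1×micro: 6 ⇒ (c0=-11/4, c1=-12, c2=6)
macro 3: S0 reads c2=6 → after 1×micro: -59/8; S1 reads c1=-12 → after 1×micro: -24; S2 reads c1=-12 → after 1×micro: 12 ⇒ (c0=-59/8, c1=-24, c2=12)
macro 4: S0 reads c2=12 → after 1×micro: -251/16; S1 reads c1=-24 → after 1×micro: -48; S2 reads c1=-24 → after 1×micro: 24 ⇒ (c0=-251/16, c1=-48, c2=24)
macro 5: S0 reads c2=24 → after 1×micro: -1019/32; S1 reads c1=-48 → after 1×micro: -96; S2 reads c1=-48 → after 1×micro: 48 ⇒ (c0=-1019/32, c1=-96, c2=48)
macro 6: S0 reads c2=48 → after 1×micro: -4091/64; S1 reads c1=-96 → after 1×micro: -192; S2 reads c1=-96 → after 1×micro: 96 ⇒ (c0=-4091/64, c1=-192, c2=96)

S2 state at macro-step 3 = 12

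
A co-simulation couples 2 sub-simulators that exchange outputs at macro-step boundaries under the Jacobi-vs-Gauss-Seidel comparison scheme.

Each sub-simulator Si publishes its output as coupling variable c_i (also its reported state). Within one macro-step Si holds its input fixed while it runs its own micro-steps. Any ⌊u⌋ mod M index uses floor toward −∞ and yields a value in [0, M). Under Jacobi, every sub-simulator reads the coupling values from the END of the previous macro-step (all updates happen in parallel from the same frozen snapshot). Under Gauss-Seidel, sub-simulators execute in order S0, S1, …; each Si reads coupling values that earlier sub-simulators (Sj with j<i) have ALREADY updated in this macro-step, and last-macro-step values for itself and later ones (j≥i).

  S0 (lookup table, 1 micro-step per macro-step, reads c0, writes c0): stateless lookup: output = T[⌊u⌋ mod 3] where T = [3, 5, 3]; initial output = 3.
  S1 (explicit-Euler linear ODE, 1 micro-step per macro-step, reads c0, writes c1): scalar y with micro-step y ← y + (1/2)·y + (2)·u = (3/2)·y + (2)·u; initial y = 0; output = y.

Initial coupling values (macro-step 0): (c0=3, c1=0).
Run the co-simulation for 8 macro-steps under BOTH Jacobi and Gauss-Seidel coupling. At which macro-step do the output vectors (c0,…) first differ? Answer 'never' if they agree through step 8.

[Jacobi] macro 1: S0 reads c0=3 → after 1×micro: 3; S1 reads c0=3 → after 1×micro: 6 ⇒ (c0=3, c1=6)
[Jacobi] macro 2: S0 reads c0=3 → after 1×micro: 3; S1 reads c0=3 → after 1×micro: 15 ⇒ (c0=3, c1=15)
[Jacobi] macro 3: S0 reads c0=3 → after 1×micro: 3; S1 reads c0=3 → after 1×micro: 57/2 ⇒ (c0=3, c1=57/2)
[Jacobi] macro 4: S0 reads c0=3 → after 1×micro: 3; S1 reads c0=3 → after 1×micro: 195/4 ⇒ (c0=3, c1=195/4)
[Jacobi] macro 5: S0 reads c0=3 → after 1×micro: 3; S1 reads c0=3 → after 1×micro: 633/8 ⇒ (c0=3, c1=633/8)
[Jacobi] macro 6: S0 reads c0=3 → after 1×micro: 3; S1 reads c0=3 → after 1×micro: 1995/16 ⇒ (c0=3, c1=1995/16)
[Jacobi] macro 7: S0 reads c0=3 → after 1×micro: 3; S1 reads c0=3 → after 1×micro: 6177/32 ⇒ (c0=3, c1=6177/32)
[Jacobi] macro 8: S0 reads c0=3 → after 1×micro: 3; S1 reads c0=3 → after 1×micro: 18915/64 ⇒ (c0=3, c1=18915/64)
[Gauss-Seidel] macro 1: S0 reads c0=3 → after 1×micro: 3; S1 reads c0=3 → after 1×micro: 6 ⇒ (c0=3, c1=6)
[Gauss-Seidel] macro 2: S0 reads c0=3 → after 1×micro: 3; S1 reads c0=3 → after 1×micro: 15 ⇒ (c0=3, c1=15)
[Gauss-Seidel] macro 3: S0 reads c0=3 → after 1×micro: 3; S1 reads c0=3 → after 1×micro: 57/2 ⇒ (c0=3, c1=57/2)
[Gauss-Seidel] macro 4: S0 reads c0=3 → after 1×micro: 3; S1 reads c0=3 → after 1×micro: 195/4 ⇒ (c0=3, c1=195/4)
[Gauss-Seidel] macro 5: S0 reads c0=3 → after 1×micro: 3; S1 reads c0=3 → after 1×micro: 633/8 ⇒ (c0=3, c1=633/8)
[Gauss-Seidel] macro 6: S0 reads c0=3 → after 1×micro: 3; S1 reads c0=3 → after 1×micro: 1995/16 ⇒ (c0=3, c1=1995/16)
[Gauss-Seidel] macro 7: S0 reads c0=3 → after 1×micro: 3; S1 reads c0=3 → after 1×micro: 6177/32 ⇒ (c0=3, c1=6177/32)
[Gauss-Seidel] macro 8: S0 reads c0=3 → after 1×micro: 3; S1 reads c0=3 → after 1×micro: 18915/64 ⇒ (c0=3, c1=18915/64)

first divergence at macro-step: never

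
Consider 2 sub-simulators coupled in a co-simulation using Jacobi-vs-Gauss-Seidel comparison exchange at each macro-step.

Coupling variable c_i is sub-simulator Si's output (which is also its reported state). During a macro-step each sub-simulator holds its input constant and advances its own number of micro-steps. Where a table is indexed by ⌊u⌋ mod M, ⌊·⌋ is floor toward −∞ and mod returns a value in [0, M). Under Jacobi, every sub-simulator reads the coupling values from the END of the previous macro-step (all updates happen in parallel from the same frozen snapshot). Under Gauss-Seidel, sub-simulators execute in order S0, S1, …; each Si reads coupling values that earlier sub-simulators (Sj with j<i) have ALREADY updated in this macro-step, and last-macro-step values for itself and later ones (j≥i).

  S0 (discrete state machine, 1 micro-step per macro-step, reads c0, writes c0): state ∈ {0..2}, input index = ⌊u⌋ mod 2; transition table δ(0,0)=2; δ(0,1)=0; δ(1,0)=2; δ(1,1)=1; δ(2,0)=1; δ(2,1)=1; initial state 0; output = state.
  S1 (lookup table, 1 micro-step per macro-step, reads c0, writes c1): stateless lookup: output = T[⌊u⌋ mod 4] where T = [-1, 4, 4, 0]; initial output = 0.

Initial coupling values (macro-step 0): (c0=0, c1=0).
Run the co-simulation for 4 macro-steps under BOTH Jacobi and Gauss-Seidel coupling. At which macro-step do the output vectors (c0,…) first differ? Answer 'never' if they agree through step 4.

[Jacobi] macro 1: S0 reads c0=0 → after 1×micro: 2; S1 reads c0=0 → after 1×micro: -1 ⇒ (c0=2, c1=-1)
[Jacobi] macro 2: S0 reads c0=2 → after 1×micro: 1; S1 reads c0=2 → after 1×micro: 4 ⇒ (c0=1, c1=4)
[Jacobi] macro 3: S0 reads c0=1 → after 1×micro: 1; S1 reads c0=1 → after 1×micro: 4 ⇒ (c0=1, c1=4)
[Jacobi] macro 4: S0 reads c0=1 → after 1×micro: 1; S1 reads c0=1 → after 1×micro: 4 ⇒ (c0=1, c1=4)
[Gauss-Seidel] macro 1: S0 reads c0=0 → after 1×micro: 2; S1 reads c0=2 → after 1×micro: 4 ⇒ (c0=2, c1=4)
[Gauss-Seidel] macro 2: S0 reads c0=2 → after 1×micro: 1; S1 reads c0=1 → after 1×micro: 4 ⇒ (c0=1, c1=4)
[Gauss-Seidel] macro 3: S0 reads c0=1 → after 1×micro: 1; S1 reads c0=1 → after 1×micro: 4 ⇒ (c0=1, c1=4)
[Gauss-Seidel] macro 4: S0 reads c0=1 → after 1×micro: 1; S1 reads c0=1 → after 1×micro: 4 ⇒ (c0=1, c1=4)

first divergence at macro-step: 1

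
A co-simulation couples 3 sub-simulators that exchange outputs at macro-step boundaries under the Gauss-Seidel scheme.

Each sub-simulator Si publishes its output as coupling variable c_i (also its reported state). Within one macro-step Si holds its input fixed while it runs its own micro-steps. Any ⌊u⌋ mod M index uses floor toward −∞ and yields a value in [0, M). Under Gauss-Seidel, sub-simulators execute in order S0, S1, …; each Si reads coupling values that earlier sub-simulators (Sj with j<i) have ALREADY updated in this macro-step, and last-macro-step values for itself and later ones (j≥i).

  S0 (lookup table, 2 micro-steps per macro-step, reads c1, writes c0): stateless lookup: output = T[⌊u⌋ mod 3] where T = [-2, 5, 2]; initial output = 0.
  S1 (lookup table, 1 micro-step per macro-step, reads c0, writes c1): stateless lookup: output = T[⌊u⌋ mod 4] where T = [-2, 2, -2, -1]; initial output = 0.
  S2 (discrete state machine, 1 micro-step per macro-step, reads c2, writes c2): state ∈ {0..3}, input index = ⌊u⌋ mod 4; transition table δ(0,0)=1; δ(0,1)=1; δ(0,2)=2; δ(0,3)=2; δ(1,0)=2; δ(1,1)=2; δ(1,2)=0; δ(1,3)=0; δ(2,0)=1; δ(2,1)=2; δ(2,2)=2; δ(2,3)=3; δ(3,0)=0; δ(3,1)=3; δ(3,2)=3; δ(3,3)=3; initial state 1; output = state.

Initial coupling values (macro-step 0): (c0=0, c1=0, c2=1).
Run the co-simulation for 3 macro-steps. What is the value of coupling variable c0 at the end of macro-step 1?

c0 at macro-step 1 = -2

macro 1: S0 reads c1=0 → after 2×micro: -2; S1 reads c0=-2 → after 1×micro: -2; S2 reads c2=1 → after 1×micro: 2 ⇒ (c0=-2, c1=-2, c2=2)
macro 2: S0 reads c1=-2 → after 2×micro: 5; S1 reads c0=5 → after 1×micro: 2; S2 reads c2=2 → after 1×micro: 2 ⇒ (c0=5, c1=2, c2=2)
macro 3: S0 reads c1=2 → after 2×micro: 2; S1 reads c0=2 → after 1×micro: -2; S2 reads c2=2 → after 1×micro: 2 ⇒ (c0=2, c1=-2, c2=2)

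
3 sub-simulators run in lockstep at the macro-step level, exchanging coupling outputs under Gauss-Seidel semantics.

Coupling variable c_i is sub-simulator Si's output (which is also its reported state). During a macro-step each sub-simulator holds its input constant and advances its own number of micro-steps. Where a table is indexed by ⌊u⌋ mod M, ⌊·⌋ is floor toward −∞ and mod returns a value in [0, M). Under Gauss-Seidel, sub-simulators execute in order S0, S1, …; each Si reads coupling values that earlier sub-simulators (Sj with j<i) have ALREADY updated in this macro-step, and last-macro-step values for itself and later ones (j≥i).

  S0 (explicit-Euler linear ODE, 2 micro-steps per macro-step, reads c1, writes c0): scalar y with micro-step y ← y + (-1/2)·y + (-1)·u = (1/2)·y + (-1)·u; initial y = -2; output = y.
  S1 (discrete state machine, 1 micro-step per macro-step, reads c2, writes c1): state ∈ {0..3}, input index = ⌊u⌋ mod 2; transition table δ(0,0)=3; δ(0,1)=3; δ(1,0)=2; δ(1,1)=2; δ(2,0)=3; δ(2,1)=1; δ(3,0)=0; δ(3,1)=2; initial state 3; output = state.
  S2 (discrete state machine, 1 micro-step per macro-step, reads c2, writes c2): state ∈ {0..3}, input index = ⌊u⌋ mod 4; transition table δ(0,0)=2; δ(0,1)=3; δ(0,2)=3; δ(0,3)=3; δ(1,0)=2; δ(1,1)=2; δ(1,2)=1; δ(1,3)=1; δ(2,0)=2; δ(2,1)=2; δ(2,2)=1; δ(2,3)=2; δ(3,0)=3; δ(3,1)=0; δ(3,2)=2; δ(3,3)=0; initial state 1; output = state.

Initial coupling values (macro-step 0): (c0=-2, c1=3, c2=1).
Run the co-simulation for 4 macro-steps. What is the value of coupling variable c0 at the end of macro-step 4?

c0 at macro-step 4 = -281/64

macro 1: S0 reads c1=3 → after 2×micro: -5; S1 reads c2=1 → after 1×micro: 2; S2 reads c2=1 → after 1×micro: 2 ⇒ (c0=-5, c1=2, c2=2)
macro 2: S0 reads c1=2 → after 2×micro: -17/4; S1 reads c2=2 → after 1×micro: 3; S2 reads c2=2 → after 1×micro: 1 ⇒ (c0=-17/4, c1=3, c2=1)
macro 3: S0 reads c1=3 → after 2×micro: -89/16; S1 reads c2=1 → after 1×micro: 2; S2 reads c2=1 → after 1×micro: 2 ⇒ (c0=-89/16, c1=2, c2=2)
macro 4: S0 reads c1=2 → after 2×micro: -281/64; S1 reads c2=2 → after 1×micro: 3; S2 reads c2=2 → after 1×micro: 1 ⇒ (c0=-281/64, c1=3, c2=1)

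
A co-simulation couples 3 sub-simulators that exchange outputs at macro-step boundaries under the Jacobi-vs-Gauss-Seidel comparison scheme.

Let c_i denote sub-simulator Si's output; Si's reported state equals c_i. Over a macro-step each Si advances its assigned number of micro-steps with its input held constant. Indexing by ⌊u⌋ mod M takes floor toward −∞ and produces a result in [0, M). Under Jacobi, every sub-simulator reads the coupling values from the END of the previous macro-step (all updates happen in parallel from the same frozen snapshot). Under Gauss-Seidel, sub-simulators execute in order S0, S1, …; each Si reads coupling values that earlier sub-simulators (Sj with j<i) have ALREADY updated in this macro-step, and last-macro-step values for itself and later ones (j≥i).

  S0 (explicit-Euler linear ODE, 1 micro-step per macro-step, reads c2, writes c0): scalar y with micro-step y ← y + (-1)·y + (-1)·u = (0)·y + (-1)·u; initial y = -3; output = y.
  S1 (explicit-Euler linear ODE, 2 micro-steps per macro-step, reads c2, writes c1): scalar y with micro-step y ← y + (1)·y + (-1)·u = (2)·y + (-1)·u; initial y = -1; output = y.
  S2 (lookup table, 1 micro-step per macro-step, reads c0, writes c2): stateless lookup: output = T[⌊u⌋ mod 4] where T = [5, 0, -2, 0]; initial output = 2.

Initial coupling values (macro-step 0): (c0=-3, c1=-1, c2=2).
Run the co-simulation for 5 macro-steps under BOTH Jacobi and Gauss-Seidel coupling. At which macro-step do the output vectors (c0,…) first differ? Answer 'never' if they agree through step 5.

first divergence at macro-step: 1

[Jacobi] macro 1: S0 reads c2=2 → after 1×micro: -2; S1 reads c2=2 → after 2×micro: -10; S2 reads c0=-3 → after 1×micro: 0 ⇒ (c0=-2, c1=-10, c2=0)
[Jacobi] macro 2: S0 reads c2=0 → after 1×micro: 0; S1 reads c2=0 → after 2×micro: -40; S2 reads c0=-2 → after 1×micro: -2 ⇒ (c0=0, c1=-40, c2=-2)
[Jacobi] macro 3: S0 reads c2=-2 → after 1×micro: 2; S1 reads c2=-2 → after 2×micro: -154; S2 reads c0=0 → after 1×micro: 5 ⇒ (c0=2, c1=-154, c2=5)
[Jacobi] macro 4: S0 reads c2=5 → after 1×micro: -5; S1 reads c2=5 → after 2×micro: -631; S2 reads c0=2 → after 1×micro: -2 ⇒ (c0=-5, c1=-631, c2=-2)
[Jacobi] macro 5: S0 reads c2=-2 → after 1×micro: 2; S1 reads c2=-2 → after 2×micro: -2518; S2 reads c0=-5 → after 1×micro: 0 ⇒ (c0=2, c1=-2518, c2=0)
[Gauss-Seidel] macro 1: S0 reads c2=2 → after 1×micro: -2; S1 reads c2=2 → after 2×micro: -10; S2 reads c0=-2 → after 1×micro: -2 ⇒ (c0=-2, c1=-10, c2=-2)
[Gauss-Seidel] macro 2: S0 reads c2=-2 → after 1×micro: 2; S1 reads c2=-2 → after 2×micro: -34; S2 reads c0=2 → after 1×micro: -2 ⇒ (c0=2, c1=-34, c2=-2)
[Gauss-Seidel] macro 3: S0 reads c2=-2 → after 1×micro: 2; S1 reads c2=-2 → after 2×micro: -130; S2 reads c0=2 → after 1×micro: -2 ⇒ (c0=2, c1=-130, c2=-2)
[Gauss-Seidel] macro 4: S0 reads c2=-2 → after 1×micro: 2; S1 reads c2=-2 → after 2×micro: -514; S2 reads c0=2 → after 1×micro: -2 ⇒ (c0=2, c1=-514, c2=-2)
[Gauss-Seidel] macro 5: S0 reads c2=-2 → after 1×micro: 2; S1 reads c2=-2 → after 2×micro: -2050; S2 reads c0=2 → after 1×micro: -2 ⇒ (c0=2, c1=-2050, c2=-2)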